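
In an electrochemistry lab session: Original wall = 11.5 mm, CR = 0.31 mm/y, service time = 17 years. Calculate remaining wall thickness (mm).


Remaining wall = original − CR × time
t = 11.5 − 0.31*17 = 11.5 − 5.27 = 6.23 mm

6.23 mm


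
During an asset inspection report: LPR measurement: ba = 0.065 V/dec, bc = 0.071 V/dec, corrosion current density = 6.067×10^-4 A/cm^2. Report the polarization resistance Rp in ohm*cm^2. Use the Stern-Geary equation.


Apply the Stern-Geary equation: Rp = ba*bc / (2.303*icorr*(ba+bc))
ba*bc = 0.065*0.071 = 0.004615
ba+bc = 0.136; 2.303*icorr*(ba+bc) = 2.303*6.067×10^-4*0.136 = 1.9002329×10^-4
Rp = 0.004615 / 1.9002329×10^-4 = 24.29 ohm*cm^2

24.29 ohm*cm^2


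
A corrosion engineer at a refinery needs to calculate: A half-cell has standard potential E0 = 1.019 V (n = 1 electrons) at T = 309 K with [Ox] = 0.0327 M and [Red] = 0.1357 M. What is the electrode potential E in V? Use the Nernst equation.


Apply the Nernst equation: E = E0 + (RT/nF)*ln([Ox]/[Red])
Step 1: RT/nF = 8.314*309/(1*96485) = 0.02662617 V
Step 2: [Ox]/[Red] = 0.0327/0.1357 = 0.240973
Step 3: ln(0.240973) = -1.42307
Step 4: correction = 0.02662617 * -1.42307 = -0.0379 V
E = 1.019 + -0.0379 = 0.9811 V

0.9811 V


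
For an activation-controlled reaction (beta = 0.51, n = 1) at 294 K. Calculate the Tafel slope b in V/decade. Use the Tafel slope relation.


Apply the Tafel slope relation: b = 2.303*R*T/(beta*n*F)
Numerator: 2.303 * 8.314 * 294 = 5629.26
Denominator: 0.51 * 1 * 96485 = 49207.35
b = 5629.26 / 49207.35 = 0.114 V/decade

0.114 V/decade


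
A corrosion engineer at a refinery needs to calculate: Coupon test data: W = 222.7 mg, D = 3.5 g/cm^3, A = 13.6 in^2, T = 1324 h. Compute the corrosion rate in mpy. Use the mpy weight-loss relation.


Apply the mpy weight-loss relation: CR = 534 * W / (D * A * T)
Numerator: 534 * 222.7 = 118921.8
Denominator: 3.5 * 13.6 * 1324 = 63022.4
CR = 118921.8 / 63022.4 = 1.887 mpy

1.887 mpy


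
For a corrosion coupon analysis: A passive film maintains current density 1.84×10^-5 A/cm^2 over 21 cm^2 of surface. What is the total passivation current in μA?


I = i_pass * A, then convert A → μA (×10^6)
I = 1.84×10^-5 * 21 * 10^6 = 386.4 μA

386.4 μA


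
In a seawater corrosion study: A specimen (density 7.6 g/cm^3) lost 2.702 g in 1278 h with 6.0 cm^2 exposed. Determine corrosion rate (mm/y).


Apply the mm/y weight-loss relation: CR = 87600 * W / (D * A * T)
Numerator: 87600 * 2.702 = 236695.2
Denominator: 7.6 * 6.0 * 1278 = 58276.8
CR = 236695.2 / 58276.8 = 4.0616 mm/y

4.0616 mm/y


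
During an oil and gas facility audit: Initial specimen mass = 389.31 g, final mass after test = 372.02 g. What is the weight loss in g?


Weight loss = initial − final
WL = 389.31 − 372.02 = 17.29 g

17.29 g


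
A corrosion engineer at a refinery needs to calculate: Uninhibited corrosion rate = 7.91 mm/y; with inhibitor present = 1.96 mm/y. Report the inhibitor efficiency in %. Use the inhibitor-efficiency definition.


Apply the inhibitor-efficiency definition: IE = (CR_blank − CR_inh)/CR_blank × 100
IE = (7.91 − 1.96) / 7.91 × 100
IE = 5.95 / 7.91 × 100 = 75.2 %

75.2 %


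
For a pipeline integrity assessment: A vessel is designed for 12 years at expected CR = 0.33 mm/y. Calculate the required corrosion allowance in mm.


Corrosion allowance = CR × design life
CA = 0.33 * 12 = 3.96 mm

3.96 mm


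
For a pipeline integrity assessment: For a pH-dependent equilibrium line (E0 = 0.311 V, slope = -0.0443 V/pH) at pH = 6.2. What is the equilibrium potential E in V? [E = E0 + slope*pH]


Apply the Pourbaix line equation: E = E0 + slope*pH
E = 0.311 + (-0.0443)*6.2 = 0.311 + (-0.27466) = 0.03634 V
Rounded to 4 decimal places: E = 0.0363 V

0.0363 V


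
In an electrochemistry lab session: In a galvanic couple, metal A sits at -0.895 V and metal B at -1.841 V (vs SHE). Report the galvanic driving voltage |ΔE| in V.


Driving voltage is the absolute potential difference.
|ΔE| = |-0.895 − (-1.841)| = 0.946 V

0.946 V


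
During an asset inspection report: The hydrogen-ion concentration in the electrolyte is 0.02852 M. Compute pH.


pH = −log10[H+]
pH = −log10(0.02852) = 1.54

1.54


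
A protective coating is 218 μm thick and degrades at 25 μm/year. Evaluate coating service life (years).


Service life = thickness / degradation rate
Life = 218 / 25 = 8.7 years

8.7 years


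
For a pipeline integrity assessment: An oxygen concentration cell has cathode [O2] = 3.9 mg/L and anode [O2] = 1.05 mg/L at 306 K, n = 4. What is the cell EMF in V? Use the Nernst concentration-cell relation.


Apply the Nernst concentration-cell relation: E = (RT/nF)*ln(C_cathode/C_anode)
RT/nF = 8.314*306/(4*96485) = 0.00659192 V
ln(3.9/1.05) = 1.31219
E = 0.00659192 * 1.31219 = 0.00865 V

0.00865 V


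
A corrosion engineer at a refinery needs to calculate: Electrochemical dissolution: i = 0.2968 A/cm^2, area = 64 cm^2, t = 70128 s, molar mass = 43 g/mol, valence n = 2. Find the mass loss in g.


Apply Faraday's law: m = i*A*t*M / (n*F)
Total charge passed Q = i*A*t = 0.2968*64*70128 = 1332095.3856 C
m = Q*M/(n*F) = 1332095.3856*43/(2*96485) = 296.834 g

296.834 g


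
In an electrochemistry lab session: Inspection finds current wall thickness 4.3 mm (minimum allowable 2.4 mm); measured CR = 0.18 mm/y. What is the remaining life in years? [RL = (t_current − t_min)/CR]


Apply the remaining-life relation: RL = (t_current − t_min) / CR
RL = (4.3 − 2.4) / 0.18 = 1.9 / 0.18 = 10.6 years

10.6 years


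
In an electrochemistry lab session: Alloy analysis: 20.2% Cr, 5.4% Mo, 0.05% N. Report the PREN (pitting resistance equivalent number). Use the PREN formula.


Apply the PREN formula: PREN = Cr + 3.3*Mo + 16*N
PREN = 20.2 + 3.3*5.4 + 16*0.05
PREN = 20.2 + 17.82 + 0.8 = 38.82

38.82


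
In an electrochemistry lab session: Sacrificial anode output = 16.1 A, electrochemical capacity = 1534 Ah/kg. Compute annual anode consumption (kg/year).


Annual consumption = current * hours per year / capacity
Rate = 16.1 * 8760 / 1534 = 91.9 kg/year

91.9 kg/year


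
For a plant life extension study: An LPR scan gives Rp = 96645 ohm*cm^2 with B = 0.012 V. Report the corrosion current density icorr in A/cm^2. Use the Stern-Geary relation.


Apply the Stern-Geary relation: icorr = B / Rp
icorr = 0.012 / 96645 = 1.242×10^-7 A/cm^2

1.242×10^-7 A/cm^2


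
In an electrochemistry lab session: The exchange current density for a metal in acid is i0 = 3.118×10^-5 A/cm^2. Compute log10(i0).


i0 = 3.118×10^-5 A/cm^2
log10(i0) = -4.506

-4.506


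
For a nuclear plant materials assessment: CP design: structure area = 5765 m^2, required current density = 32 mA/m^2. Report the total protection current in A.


I = area * current density, then convert mA → A (÷1000)
I = 5765 * 32 / 1000 = 184.48 A

184.48 A


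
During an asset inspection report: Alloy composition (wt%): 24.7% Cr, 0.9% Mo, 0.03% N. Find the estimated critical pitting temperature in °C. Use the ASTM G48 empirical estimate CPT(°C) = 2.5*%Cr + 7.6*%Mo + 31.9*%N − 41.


Apply the ASTM G48 empirical CPT estimate: CPT(°C) = 2.5*%Cr + 7.6*%Mo + 31.9*%N − 41
2.5*24.7 = 61.75; 7.6*0.9 = 6.84; 31.9*0.03 = 0.957
CPT = 61.75 + 6.84 + 0.957 − 41 = 28.547 °C
Rounded to 0.1 °C: CPT ≈ 28.5 °C

28.5 °C


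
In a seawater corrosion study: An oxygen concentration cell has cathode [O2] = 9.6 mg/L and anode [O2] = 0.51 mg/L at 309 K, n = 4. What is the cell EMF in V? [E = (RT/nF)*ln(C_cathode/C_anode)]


Apply the Nernst concentration-cell relation: E = (RT/nF)*ln(C_cathode/C_anode)
RT/nF = 8.314*309/(4*96485) = 0.00665654 V
ln(9.6/0.51) = 2.93511
E = 0.00665654 * 2.93511 = 0.01954 V

0.01954 V


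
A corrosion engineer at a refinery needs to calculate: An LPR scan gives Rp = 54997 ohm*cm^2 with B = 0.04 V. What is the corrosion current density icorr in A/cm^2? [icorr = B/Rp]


Apply the Stern-Geary relation: icorr = B / Rp
icorr = 0.04 / 54997 = 7.273×10^-7 A/cm^2

7.273×10^-7 A/cm^2


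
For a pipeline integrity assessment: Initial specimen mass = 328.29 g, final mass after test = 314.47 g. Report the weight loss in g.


Weight loss = initial − final
WL = 328.29 − 314.47 = 13.82 g

13.82 g


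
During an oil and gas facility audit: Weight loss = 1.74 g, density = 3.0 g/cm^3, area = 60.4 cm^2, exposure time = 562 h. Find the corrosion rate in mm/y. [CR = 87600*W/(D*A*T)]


Apply the mm/y weight-loss relation: CR = 87600 * W / (D * A * T)
Numerator: 87600 * 1.74 = 152424.0
Denominator: 3.0 * 60.4 * 562 = 101834.4
CR = 152424.0 / 101834.4 = 1.49678 mm/y

1.49678 mm/y


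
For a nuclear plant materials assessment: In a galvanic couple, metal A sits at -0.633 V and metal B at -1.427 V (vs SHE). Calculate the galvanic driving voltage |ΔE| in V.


Driving voltage is the absolute potential difference.
|ΔE| = |-0.633 − (-1.427)| = 0.794 V

0.794 V


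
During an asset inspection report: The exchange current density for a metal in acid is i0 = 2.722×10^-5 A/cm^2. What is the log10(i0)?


i0 = 2.722×10^-5 A/cm^2
log10(i0) = -4.565

-4.565


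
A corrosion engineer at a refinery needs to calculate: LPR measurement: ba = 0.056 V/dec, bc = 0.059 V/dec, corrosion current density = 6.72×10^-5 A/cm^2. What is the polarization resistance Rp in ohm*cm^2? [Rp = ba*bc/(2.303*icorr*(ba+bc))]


Apply the Stern-Geary equation: Rp = ba*bc / (2.303*icorr*(ba+bc))
ba*bc = 0.056*0.059 = 0.003304
ba+bc = 0.115; 2.303*icorr*(ba+bc) = 2.303*6.72×10^-5*0.115 = 1.7797584×10^-5
Rp = 0.003304 / 1.7797584×10^-5 = 185.6 ohm*cm^2

185.6 ohm*cm^2


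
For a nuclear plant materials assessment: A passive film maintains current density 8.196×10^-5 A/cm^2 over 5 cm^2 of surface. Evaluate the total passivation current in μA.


I = i_pass * A, then convert A → μA (×10^6)
I = 8.196×10^-5 * 5 * 10^6 = 409.8 μA

409.8 μA


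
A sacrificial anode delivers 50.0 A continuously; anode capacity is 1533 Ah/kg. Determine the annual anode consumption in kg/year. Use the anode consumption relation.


Annual consumption = current * hours per year / capacity
Rate = 50.0 * 8760 / 1533 = 285.7 kg/year

285.7 kg/year


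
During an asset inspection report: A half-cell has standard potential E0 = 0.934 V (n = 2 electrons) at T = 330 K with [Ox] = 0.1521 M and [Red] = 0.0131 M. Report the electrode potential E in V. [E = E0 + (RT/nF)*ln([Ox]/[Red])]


Apply the Nernst equation: E = E0 + (RT/nF)*ln([Ox]/[Red])
Step 1: RT/nF = 8.314*330/(2*96485) = 0.01421786 V
Step 2: [Ox]/[Red] = 0.1521/0.0131 = 11.610687
Step 3: ln(11.610687) = 2.451926
Step 4: correction = 0.01421786 * 2.451926 = 0.0349 V
E = 0.934 + 0.0349 = 0.9689 V

0.9689 V


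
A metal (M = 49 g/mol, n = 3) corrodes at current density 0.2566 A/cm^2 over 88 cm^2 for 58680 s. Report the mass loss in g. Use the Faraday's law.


Apply Faraday's law: m = i*A*t*M / (n*F)
Total charge passed Q = i*A*t = 0.2566*88*58680 = 1325041.344 C
m = Q*M/(n*F) = 1325041.344*49/(3*96485) = 224.30784 g

224.30784 g


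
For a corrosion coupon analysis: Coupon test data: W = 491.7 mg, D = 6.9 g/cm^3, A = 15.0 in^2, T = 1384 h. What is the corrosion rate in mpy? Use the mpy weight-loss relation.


Apply the mpy weight-loss relation: CR = 534 * W / (D * A * T)
Numerator: 534 * 491.7 = 262567.8
Denominator: 6.9 * 15.0 * 1384 = 143244.0
CR = 262567.8 / 143244.0 = 1.83301 mpy

1.83301 mpy


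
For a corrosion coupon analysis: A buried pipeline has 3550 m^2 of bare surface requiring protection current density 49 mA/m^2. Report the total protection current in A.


I = area * current density, then convert mA → A (÷1000)
I = 3550 * 49 / 1000 = 173.95 A

173.95 A


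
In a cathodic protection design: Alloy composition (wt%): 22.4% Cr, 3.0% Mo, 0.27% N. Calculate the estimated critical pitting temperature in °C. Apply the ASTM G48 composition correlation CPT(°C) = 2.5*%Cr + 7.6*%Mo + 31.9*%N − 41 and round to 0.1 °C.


Apply the ASTM G48 empirical CPT estimate: CPT(°C) = 2.5*%Cr + 7.6*%Mo + 31.9*%N − 41
2.5*22.4 = 56; 7.6*3.0 = 22.8; 31.9*0.27 = 8.613
CPT = 56 + 22.8 + 8.613 − 41 = 46.413 °C
Rounded to 0.1 °C: CPT ≈ 46.4 °C

46.4 °C


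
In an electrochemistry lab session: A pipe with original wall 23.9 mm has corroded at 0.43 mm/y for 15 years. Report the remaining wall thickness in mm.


Remaining wall = original − CR × time
t = 23.9 − 0.43*15 = 23.9 − 6.45 = 17.45 mm

17.45 mm


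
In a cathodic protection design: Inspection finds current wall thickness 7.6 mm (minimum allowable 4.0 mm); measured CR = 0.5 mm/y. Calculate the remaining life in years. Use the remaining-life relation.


Apply the remaining-life relation: RL = (t_current − t_min) / CR
RL = (7.6 − 4.0) / 0.5 = 3.6 / 0.5 = 7.2 years

7.2 years


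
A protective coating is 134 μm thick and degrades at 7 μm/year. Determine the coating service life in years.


Service life = thickness / degradation rate
Life = 134 / 7 = 19.1 years

19.1 years


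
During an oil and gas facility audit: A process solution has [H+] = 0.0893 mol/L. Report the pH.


pH = −log10[H+]
pH = −log10(0.0893) = 1.05

1.05


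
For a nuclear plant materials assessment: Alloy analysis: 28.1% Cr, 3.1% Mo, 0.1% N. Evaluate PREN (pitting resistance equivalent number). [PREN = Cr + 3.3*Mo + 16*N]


Apply the PREN formula: PREN = Cr + 3.3*Mo + 16*N
PREN = 28.1 + 3.3*3.1 + 16*0.1
PREN = 28.1 + 10.23 + 1.6 = 39.93

39.93


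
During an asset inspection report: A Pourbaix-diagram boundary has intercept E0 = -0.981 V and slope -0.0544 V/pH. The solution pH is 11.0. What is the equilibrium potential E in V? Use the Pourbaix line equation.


Apply the Pourbaix line equation: E = E0 + slope*pH
E = -0.981 + (-0.0544)*11.0 = -0.981 + (-0.5984) = -1.5794 V
Rounded to 4 decimal places: E = -1.5794 V

-1.5794 V


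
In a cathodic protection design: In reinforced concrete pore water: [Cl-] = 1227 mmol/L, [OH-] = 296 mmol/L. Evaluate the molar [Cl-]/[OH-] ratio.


Threshold parameter = [Cl-] / [OH-] (molar basis; both in mmol/L, so units cancel)
Ratio = 1227 / 296 = 4.15

4.15


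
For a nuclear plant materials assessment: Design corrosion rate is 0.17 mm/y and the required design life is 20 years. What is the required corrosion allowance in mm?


Corrosion allowance = CR × design life
CA = 0.17 * 20 = 3.4 mm

3.4 mm


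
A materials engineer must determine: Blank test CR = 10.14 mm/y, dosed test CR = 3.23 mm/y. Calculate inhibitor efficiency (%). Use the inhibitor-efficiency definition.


Apply the inhibitor-efficiency definition: IE = (CR_blank − CR_inh)/CR_blank × 100
IE = (10.14 − 3.23) / 10.14 × 100
IE = 6.91 / 10.14 × 100 = 68.1 %

68.1 %


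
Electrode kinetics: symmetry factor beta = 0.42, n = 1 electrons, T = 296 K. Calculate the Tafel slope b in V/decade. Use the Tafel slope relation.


Apply the Tafel slope relation: b = 2.303*R*T/(beta*n*F)
Numerator: 2.303 * 8.314 * 296 = 5667.55
Denominator: 0.42 * 1 * 96485 = 40523.7
b = 5667.55 / 40523.7 = 0.14 V/decade

0.14 V/decade


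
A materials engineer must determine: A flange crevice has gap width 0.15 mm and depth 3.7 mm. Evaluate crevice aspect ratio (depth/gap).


Aspect ratio = depth / gap
Ratio = 3.7 / 0.15 = 24.7

24.7


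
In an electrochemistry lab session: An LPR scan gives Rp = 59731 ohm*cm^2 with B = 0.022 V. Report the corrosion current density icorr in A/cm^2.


Apply the Stern-Geary relation: icorr = B / Rp
icorr = 0.022 / 59731 = 3.683×10^-7 A/cm^2

3.683×10^-7 A/cm^2


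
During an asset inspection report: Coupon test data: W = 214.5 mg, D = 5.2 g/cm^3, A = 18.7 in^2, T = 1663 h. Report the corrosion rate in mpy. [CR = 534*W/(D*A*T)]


Apply the mpy weight-loss relation: CR = 534 * W / (D * A * T)
Numerator: 534 * 214.5 = 114543.0
Denominator: 5.2 * 18.7 * 1663 = 161710.12
CR = 114543.0 / 161710.12 = 0.708 mpy

0.708 mpy


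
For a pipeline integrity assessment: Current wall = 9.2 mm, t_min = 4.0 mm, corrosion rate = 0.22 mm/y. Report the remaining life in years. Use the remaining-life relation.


Apply the remaining-life relation: RL = (t_current − t_min) / CR
RL = (9.2 − 4.0) / 0.22 = 5.2 / 0.22 = 23.6 years

23.6 years


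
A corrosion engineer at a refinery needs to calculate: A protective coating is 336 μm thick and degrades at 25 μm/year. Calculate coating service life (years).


Service life = thickness / degradation rate
Life = 336 / 25 = 13.4 years

13.4 years


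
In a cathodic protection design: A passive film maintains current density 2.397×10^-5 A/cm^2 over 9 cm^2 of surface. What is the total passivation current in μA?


I = i_pass * A, then convert A → μA (×10^6)
I = 2.397×10^-5 * 9 * 10^6 = 215.73 μA

215.73 μA


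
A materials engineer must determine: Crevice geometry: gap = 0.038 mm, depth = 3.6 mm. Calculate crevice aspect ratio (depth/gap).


Aspect ratio = depth / gap
Ratio = 3.6 / 0.038 = 94.7

94.7


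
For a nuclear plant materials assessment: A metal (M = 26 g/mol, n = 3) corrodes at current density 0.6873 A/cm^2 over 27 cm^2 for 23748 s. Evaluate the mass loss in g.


Apply Faraday's law: m = i*A*t*M / (n*F)
Total charge passed Q = i*A*t = 0.6873*27*23748 = 440694.0108 C
m = Q*M/(n*F) = 440694.0108*26/(3*96485) = 39.58489 g

39.58489 g


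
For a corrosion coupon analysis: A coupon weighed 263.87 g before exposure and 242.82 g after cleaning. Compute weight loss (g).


Weight loss = initial − final
WL = 263.87 − 242.82 = 21.05 g

21.05 g


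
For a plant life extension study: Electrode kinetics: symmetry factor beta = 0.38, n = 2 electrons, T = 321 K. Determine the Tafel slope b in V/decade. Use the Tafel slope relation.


Apply the Tafel slope relation: b = 2.303*R*T/(beta*n*F)
Numerator: 2.303 * 8.314 * 321 = 6146.23
Denominator: 0.38 * 2 * 96485 = 73328.6
b = 6146.23 / 73328.6 = 0.084 V/decade

0.084 V/decade


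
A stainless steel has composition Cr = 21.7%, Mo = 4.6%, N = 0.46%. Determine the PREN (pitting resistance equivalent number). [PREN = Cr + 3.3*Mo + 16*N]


Apply the PREN formula: PREN = Cr + 3.3*Mo + 16*N
PREN = 21.7 + 3.3*4.6 + 16*0.46
PREN = 21.7 + 15.18 + 7.36 = 44.24

44.24


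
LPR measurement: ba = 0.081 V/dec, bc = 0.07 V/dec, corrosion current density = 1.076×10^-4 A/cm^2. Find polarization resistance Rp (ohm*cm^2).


Apply the Stern-Geary equation: Rp = ba*bc / (2.303*icorr*(ba+bc))
ba*bc = 0.081*0.07 = 0.00567
ba+bc = 0.151; 2.303*icorr*(ba+bc) = 2.303*1.076×10^-4*0.151 = 3.7418223×10^-5
Rp = 0.00567 / 3.7418223×10^-5 = 151.5 ohm*cm^2

151.5 ohm*cm^2


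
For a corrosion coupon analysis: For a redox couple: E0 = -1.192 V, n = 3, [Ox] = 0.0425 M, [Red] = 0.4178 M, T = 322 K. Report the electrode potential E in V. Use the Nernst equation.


Apply the Nernst equation: E = E0 + (RT/nF)*ln([Ox]/[Red])
Step 1: RT/nF = 8.314*322/(3*96485) = 0.00924879 V
Step 2: [Ox]/[Red] = 0.0425/0.4178 = 0.101723
Step 3: ln(0.101723) = -2.285502
Step 4: correction = 0.00924879 * -2.285502 = -0.0211 V
E = -1.192 + -0.0211 = -1.2131 V

-1.2131 V


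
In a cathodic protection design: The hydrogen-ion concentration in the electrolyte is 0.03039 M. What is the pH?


pH = −log10[H+]
pH = −log10(0.03039) = 1.52

1.52


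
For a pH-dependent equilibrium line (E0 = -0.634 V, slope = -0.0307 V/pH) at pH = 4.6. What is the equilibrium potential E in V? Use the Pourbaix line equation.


Apply the Pourbaix line equation: E = E0 + slope*pH
E = -0.634 + (-0.0307)*4.6 = -0.634 + (-0.14122) = -0.77522 V
Rounded to 4 decimal places: E = -0.7752 V

-0.7752 V


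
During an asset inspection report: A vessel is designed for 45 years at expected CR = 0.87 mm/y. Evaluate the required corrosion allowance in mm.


Corrosion allowance = CR × design life
CA = 0.87 * 45 = 39.15 mm

39.15 mm


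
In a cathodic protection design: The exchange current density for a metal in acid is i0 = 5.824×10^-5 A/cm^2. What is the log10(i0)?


i0 = 5.824×10^-5 A/cm^2
log10(i0) = -4.235

-4.235


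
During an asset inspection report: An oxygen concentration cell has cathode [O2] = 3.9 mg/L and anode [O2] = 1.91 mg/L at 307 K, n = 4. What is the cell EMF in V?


Apply the Nernst concentration-cell relation: E = (RT/nF)*ln(C_cathode/C_anode)
RT/nF = 8.314*307/(4*96485) = 0.00661346 V
ln(3.9/1.91) = 0.71387
E = 0.00661346 * 0.71387 = 0.00472 V

0.00472 V


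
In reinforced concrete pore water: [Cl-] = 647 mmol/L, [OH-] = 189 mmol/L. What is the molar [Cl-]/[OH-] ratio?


Threshold parameter = [Cl-] / [OH-] (molar basis; both in mmol/L, so units cancel)
Ratio = 647 / 189 = 3.42

3.42


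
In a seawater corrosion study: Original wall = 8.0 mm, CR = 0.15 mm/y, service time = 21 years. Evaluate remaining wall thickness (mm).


Remaining wall = original − CR × time
t = 8.0 − 0.15*21 = 8.0 − 3.15 = 4.85 mm

4.85 mm


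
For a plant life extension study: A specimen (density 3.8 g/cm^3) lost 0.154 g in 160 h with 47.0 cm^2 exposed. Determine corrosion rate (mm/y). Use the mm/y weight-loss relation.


Apply the mm/y weight-loss relation: CR = 87600 * W / (D * A * T)
Numerator: 87600 * 0.154 = 13490.4
Denominator: 3.8 * 47.0 * 160 = 28576.0
CR = 13490.4 / 28576.0 = 0.4721 mm/y

0.4721 mm/y


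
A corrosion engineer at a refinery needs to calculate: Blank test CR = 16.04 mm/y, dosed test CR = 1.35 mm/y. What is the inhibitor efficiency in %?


Apply the inhibitor-efficiency definition: IE = (CR_blank − CR_inh)/CR_blank × 100
IE = (16.04 − 1.35) / 16.04 × 100
IE = 14.69 / 16.04 × 100 = 91.6 %

91.6 %


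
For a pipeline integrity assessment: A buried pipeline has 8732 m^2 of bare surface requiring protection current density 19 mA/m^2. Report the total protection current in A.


I = area * current density, then convert mA → A (÷1000)
I = 8732 * 19 / 1000 = 165.91 A

165.91 A


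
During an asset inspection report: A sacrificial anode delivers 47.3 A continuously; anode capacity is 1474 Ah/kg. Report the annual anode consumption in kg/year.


Annual consumption = current * hours per year / capacity
Rate = 47.3 * 8760 / 1474 = 281.1 kg/year

281.1 kg/year


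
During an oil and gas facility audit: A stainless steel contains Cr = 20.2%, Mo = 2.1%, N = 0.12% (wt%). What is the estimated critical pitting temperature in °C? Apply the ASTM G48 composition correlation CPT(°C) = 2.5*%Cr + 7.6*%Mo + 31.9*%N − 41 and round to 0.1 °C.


Apply the ASTM G48 empirical CPT estimate: CPT(°C) = 2.5*%Cr + 7.6*%Mo + 31.9*%N − 41
2.5*20.2 = 50.5; 7.6*2.1 = 15.96; 31.9*0.12 = 3.828
CPT = 50.5 + 15.96 + 3.828 − 41 = 29.288 °C
Rounded to 0.1 °C: CPT ≈ 29.3 °C

29.3 °C


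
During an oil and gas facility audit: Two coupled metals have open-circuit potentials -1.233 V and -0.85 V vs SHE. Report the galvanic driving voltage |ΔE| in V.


Driving voltage is the absolute potential difference.
|ΔE| = |-1.233 − (-0.85)| = 0.383 V

0.383 V


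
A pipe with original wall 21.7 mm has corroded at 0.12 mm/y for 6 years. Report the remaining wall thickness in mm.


Remaining wall = original − CR × time
t = 21.7 − 0.12*6 = 21.7 − 0.72 = 20.98 mm

20.98 mm


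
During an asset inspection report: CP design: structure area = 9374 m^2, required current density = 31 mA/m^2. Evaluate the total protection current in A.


I = area * current density, then convert mA → A (÷1000)
I = 9374 * 31 / 1000 = 290.59 A

290.59 A


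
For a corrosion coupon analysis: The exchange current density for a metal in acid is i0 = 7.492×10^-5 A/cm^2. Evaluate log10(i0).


i0 = 7.492×10^-5 A/cm^2
log10(i0) = -4.125

-4.125


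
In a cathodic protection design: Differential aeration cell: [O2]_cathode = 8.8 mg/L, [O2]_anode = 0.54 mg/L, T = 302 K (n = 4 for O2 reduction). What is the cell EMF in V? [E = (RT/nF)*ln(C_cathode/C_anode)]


Apply the Nernst concentration-cell relation: E = (RT/nF)*ln(C_cathode/C_anode)
RT/nF = 8.314*302/(4*96485) = 0.00650575 V
ln(8.8/0.54) = 2.79094
E = 0.00650575 * 2.79094 = 0.01816 V

0.01816 V


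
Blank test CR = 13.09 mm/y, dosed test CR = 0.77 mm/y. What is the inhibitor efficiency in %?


Apply the inhibitor-efficiency definition: IE = (CR_blank − CR_inh)/CR_blank × 100
IE = (13.09 − 0.77) / 13.09 × 100
IE = 12.32 / 13.09 × 100 = 94.1 %

94.1 %


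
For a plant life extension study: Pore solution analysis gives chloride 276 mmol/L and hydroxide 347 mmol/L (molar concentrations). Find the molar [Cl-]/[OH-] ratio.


Threshold parameter = [Cl-] / [OH-] (molar basis; both in mmol/L, so units cancel)
Ratio = 276 / 347 = 0.8

0.8


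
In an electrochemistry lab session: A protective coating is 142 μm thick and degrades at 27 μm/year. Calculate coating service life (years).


Service life = thickness / degradation rate
Life = 142 / 27 = 5.3 years

5.3 years


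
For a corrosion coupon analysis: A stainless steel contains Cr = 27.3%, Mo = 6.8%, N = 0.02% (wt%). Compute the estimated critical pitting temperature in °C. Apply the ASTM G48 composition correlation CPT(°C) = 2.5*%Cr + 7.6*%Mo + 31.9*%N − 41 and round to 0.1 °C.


Apply the ASTM G48 empirical CPT estimate: CPT(°C) = 2.5*%Cr + 7.6*%Mo + 31.9*%N − 41
2.5*27.3 = 68.25; 7.6*6.8 = 51.68; 31.9*0.02 = 0.638
CPT = 68.25 + 51.68 + 0.638 − 41 = 79.568 °C
Rounded to 0.1 °C: CPT ≈ 79.6 °C

79.6 °C


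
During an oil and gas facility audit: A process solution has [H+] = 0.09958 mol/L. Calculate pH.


pH = −log10[H+]
pH = −log10(0.09958) = 1.0

1.0


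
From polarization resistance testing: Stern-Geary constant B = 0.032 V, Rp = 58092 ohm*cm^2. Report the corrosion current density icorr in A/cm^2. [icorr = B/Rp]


Apply the Stern-Geary relation: icorr = B / Rp
icorr = 0.032 / 58092 = 5.509×10^-7 A/cm^2

5.509×10^-7 A/cm^2


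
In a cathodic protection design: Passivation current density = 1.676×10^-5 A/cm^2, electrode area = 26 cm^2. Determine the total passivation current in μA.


I = i_pass * A, then convert A → μA (×10^6)
I = 1.676×10^-5 * 26 * 10^6 = 435.76 μA

435.76 μA


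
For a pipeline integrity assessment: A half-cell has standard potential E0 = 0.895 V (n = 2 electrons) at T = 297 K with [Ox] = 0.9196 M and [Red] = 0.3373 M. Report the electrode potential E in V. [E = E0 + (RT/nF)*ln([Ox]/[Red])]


Apply the Nernst equation: E = E0 + (RT/nF)*ln([Ox]/[Red])
Step 1: RT/nF = 8.314*297/(2*96485) = 0.01279607 V
Step 2: [Ox]/[Red] = 0.9196/0.3373 = 2.726356
Step 3: ln(2.726356) = 1.002966
Step 4: correction = 0.01279607 * 1.002966 = 0.013 V
E = 0.895 + 0.013 = 0.908 V

0.908 V


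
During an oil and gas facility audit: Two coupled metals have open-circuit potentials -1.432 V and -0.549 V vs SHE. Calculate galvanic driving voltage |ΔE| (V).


Driving voltage is the absolute potential difference.
|ΔE| = |-1.432 − (-0.549)| = 0.883 V

0.883 V


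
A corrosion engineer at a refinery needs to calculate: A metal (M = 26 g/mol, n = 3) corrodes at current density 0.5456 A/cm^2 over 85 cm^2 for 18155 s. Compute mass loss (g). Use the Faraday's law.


Apply Faraday's law: m = i*A*t*M / (n*F)
Total charge passed Q = i*A*t = 0.5456*85*18155 = 841956.28 C
m = Q*M/(n*F) = 841956.28*26/(3*96485) = 75.628 g

75.628 g


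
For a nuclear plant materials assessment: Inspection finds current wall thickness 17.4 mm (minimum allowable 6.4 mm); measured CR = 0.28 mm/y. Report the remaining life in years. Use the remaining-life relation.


Apply the remaining-life relation: RL = (t_current − t_min) / CR
RL = (17.4 − 6.4) / 0.28 = 11.0 / 0.28 = 39.3 years

39.3 years


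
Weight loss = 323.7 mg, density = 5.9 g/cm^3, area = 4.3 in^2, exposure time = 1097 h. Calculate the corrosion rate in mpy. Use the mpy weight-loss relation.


Apply the mpy weight-loss relation: CR = 534 * W / (D * A * T)
Numerator: 534 * 323.7 = 172855.8
Denominator: 5.9 * 4.3 * 1097 = 27830.89
CR = 172855.8 / 27830.89 = 6.21093 mpy

6.21093 mpy


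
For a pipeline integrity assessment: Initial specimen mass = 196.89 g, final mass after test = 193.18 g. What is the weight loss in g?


Weight loss = initial − final
WL = 196.89 − 193.18 = 3.71 g

3.71 g


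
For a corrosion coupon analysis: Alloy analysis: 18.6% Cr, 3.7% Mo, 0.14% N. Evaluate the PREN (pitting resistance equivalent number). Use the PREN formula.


Apply the PREN formula: PREN = Cr + 3.3*Mo + 16*N
PREN = 18.6 + 3.3*3.7 + 16*0.14
PREN = 18.6 + 12.21 + 2.24 = 33.05

33.05


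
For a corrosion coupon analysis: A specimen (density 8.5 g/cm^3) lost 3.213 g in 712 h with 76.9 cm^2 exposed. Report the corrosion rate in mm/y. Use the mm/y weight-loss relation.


Apply the mm/y weight-loss relation: CR = 87600 * W / (D * A * T)
Numerator: 87600 * 3.213 = 281458.8
Denominator: 8.5 * 76.9 * 712 = 465398.8
CR = 281458.8 / 465398.8 = 0.60477 mm/y

0.60477 mm/y


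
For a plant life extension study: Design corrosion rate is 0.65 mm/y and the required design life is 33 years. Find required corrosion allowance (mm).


Corrosion allowance = CR × design life
CA = 0.65 * 33 = 21.45 mm

21.45 mm


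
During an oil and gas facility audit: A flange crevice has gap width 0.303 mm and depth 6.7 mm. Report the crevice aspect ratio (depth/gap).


Aspect ratio = depth / gap
Ratio = 6.7 / 0.303 = 22.1

22.1


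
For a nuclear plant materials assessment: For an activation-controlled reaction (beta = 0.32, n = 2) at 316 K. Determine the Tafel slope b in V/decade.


Apply the Tafel slope relation: b = 2.303*R*T/(beta*n*F)
Numerator: 2.303 * 8.314 * 316 = 6050.5
Denominator: 0.32 * 2 * 96485 = 61750.4
b = 6050.5 / 61750.4 = 0.098 V/decade

0.098 V/decade


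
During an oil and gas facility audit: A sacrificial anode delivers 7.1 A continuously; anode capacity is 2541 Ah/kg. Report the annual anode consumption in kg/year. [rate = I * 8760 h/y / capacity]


Annual consumption = current * hours per year / capacity
Rate = 7.1 * 8760 / 2541 = 24.5 kg/year

24.5 kg/year


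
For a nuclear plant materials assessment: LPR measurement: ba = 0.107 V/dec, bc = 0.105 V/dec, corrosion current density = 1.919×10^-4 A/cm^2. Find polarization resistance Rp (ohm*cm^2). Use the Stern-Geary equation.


Apply the Stern-Geary equation: Rp = ba*bc / (2.303*icorr*(ba+bc))
ba*bc = 0.107*0.105 = 0.011235
ba+bc = 0.212; 2.303*icorr*(ba+bc) = 2.303*1.919×10^-4*0.212 = 9.3692488×10^-5
Rp = 0.011235 / 9.3692488×10^-5 = 119.9 ohm*cm^2

119.9 ohm*cm^2


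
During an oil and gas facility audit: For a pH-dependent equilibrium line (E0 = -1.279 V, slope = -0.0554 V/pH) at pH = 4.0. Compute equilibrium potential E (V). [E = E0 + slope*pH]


Apply the Pourbaix line equation: E = E0 + slope*pH
E = -1.279 + (-0.0554)*4.0 = -1.279 + (-0.2216) = -1.5006 V
Rounded to 4 decimal places: E = -1.5006 V

-1.5006 V


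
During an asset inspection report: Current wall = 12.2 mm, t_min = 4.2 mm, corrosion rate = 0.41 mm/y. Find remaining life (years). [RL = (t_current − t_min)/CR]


Apply the remaining-life relation: RL = (t_current − t_min) / CR
RL = (12.2 − 4.2) / 0.41 = 8.0 / 0.41 = 19.5 years

19.5 years


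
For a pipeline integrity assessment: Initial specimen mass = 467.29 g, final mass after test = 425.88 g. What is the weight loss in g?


Weight loss = initial − final
WL = 467.29 − 425.88 = 41.41 g

41.41 g


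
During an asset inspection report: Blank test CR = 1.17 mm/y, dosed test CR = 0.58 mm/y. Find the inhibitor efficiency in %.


Apply the inhibitor-efficiency definition: IE = (CR_blank − CR_inh)/CR_blank × 100
IE = (1.17 − 0.58) / 1.17 × 100
IE = 0.59 / 1.17 × 100 = 50.4 %

50.4 %


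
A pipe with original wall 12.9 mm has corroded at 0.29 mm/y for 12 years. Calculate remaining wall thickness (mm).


Remaining wall = original − CR × time
t = 12.9 − 0.29*12 = 12.9 − 3.48 = 9.42 mm

9.42 mm


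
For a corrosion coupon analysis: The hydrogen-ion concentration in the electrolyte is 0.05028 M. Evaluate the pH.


pH = −log10[H+]
pH = −log10(0.05028) = 1.3

1.3


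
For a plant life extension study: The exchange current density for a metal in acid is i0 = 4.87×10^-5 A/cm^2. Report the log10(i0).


i0 = 4.87×10^-5 A/cm^2
log10(i0) = -4.312

-4.312


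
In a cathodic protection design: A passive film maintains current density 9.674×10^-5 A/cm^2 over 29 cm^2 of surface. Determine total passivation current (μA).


I = i_pass * A, then convert A → μA (×10^6)
I = 9.674×10^-5 * 29 * 10^6 = 2805.46 μA

2805.46 μA


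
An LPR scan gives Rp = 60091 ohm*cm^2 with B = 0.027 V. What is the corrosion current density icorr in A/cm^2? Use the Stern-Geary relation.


Apply the Stern-Geary relation: icorr = B / Rp
icorr = 0.027 / 60091 = 4.493×10^-7 A/cm^2

4.493×10^-7 A/cm^2


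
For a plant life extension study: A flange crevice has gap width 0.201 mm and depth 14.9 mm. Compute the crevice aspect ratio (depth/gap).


Aspect ratio = depth / gap
Ratio = 14.9 / 0.201 = 74.1

74.1


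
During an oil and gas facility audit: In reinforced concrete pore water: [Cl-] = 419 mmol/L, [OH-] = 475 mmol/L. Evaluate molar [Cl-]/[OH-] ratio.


Threshold parameter = [Cl-] / [OH-] (molar basis; both in mmol/L, so units cancel)
Ratio = 419 / 475 = 0.88

0.88


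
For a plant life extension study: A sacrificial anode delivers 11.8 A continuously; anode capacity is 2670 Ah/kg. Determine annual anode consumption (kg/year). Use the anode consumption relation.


Annual consumption = current * hours per year / capacity
Rate = 11.8 * 8760 / 2670 = 38.7 kg/year

38.7 kg/year


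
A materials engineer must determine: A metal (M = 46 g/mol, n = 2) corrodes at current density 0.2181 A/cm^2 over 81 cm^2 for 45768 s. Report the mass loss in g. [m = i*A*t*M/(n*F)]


Apply Faraday's law: m = i*A*t*M / (n*F)
Total charge passed Q = i*A*t = 0.2181*81*45768 = 808542.0648 C
m = Q*M/(n*F) = 808542.0648*46/(2*96485) = 192.73947 g

192.73947 g


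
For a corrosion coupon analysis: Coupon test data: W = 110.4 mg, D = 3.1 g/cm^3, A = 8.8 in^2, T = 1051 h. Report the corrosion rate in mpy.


Apply the mpy weight-loss relation: CR = 534 * W / (D * A * T)
Numerator: 534 * 110.4 = 58953.6
Denominator: 3.1 * 8.8 * 1051 = 28671.28
CR = 58953.6 / 28671.28 = 2.0562 mpy

2.0562 mpy


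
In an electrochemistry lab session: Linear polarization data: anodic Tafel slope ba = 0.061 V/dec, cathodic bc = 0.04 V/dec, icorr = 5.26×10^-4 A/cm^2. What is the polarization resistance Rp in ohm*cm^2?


Apply the Stern-Geary equation: Rp = ba*bc / (2.303*icorr*(ba+bc))
ba*bc = 0.061*0.04 = 0.00244
ba+bc = 0.101; 2.303*icorr*(ba+bc) = 2.303*5.26×10^-4*0.101 = 1.2234918×10^-4
Rp = 0.00244 / 1.2234918×10^-4 = 19.94 ohm*cm^2

19.94 ohm*cm^2


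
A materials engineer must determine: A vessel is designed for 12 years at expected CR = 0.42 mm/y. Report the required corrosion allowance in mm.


Corrosion allowance = CR × design life
CA = 0.42 * 12 = 5.04 mm

5.04 mm


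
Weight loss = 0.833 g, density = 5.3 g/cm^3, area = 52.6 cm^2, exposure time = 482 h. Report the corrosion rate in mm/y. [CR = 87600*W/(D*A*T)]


Apply the mm/y weight-loss relation: CR = 87600 * W / (D * A * T)
Numerator: 87600 * 0.833 = 72970.8
Denominator: 5.3 * 52.6 * 482 = 134371.96
CR = 72970.8 / 134371.96 = 0.5431 mm/y

0.5431 mm/y


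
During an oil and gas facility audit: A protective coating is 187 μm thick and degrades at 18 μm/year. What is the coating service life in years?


Service life = thickness / degradation rate
Life = 187 / 18 = 10.4 years

10.4 years


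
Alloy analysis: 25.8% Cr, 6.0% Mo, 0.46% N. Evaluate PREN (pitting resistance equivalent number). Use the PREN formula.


Apply the PREN formula: PREN = Cr + 3.3*Mo + 16*N
PREN = 25.8 + 3.3*6.0 + 16*0.46
PREN = 25.8 + 19.8 + 7.36 = 52.96

52.96


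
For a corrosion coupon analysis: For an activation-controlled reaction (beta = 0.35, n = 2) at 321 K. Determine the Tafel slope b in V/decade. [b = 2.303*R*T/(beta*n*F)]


Apply the Tafel slope relation: b = 2.303*R*T/(beta*n*F)
Numerator: 2.303 * 8.314 * 321 = 6146.23
Denominator: 0.35 * 2 * 96485 = 67539.5
b = 6146.23 / 67539.5 = 0.091 V/decade

0.091 V/decade


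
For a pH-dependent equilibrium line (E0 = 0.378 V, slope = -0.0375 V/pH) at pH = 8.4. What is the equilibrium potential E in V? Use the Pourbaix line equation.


Apply the Pourbaix line equation: E = E0 + slope*pH
E = 0.378 + (-0.0375)*8.4 = 0.378 + (-0.315) = 0.063 V
Rounded to 3 decimal places: E = 0.063 V

0.063 V


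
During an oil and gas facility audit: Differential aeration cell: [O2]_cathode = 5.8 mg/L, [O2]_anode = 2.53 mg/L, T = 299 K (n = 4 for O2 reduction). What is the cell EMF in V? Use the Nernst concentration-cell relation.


Apply the Nernst concentration-cell relation: E = (RT/nF)*ln(C_cathode/C_anode)
RT/nF = 8.314*299/(4*96485) = 0.00644112 V
ln(5.8/2.53) = 0.82964
E = 0.00644112 * 0.82964 = 0.00534 V

0.00534 V


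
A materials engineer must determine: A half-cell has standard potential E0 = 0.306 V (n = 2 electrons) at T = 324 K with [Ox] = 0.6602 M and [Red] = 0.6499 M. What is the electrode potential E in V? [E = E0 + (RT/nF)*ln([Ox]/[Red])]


Apply the Nernst equation: E = E0 + (RT/nF)*ln([Ox]/[Red])
Step 1: RT/nF = 8.314*324/(2*96485) = 0.01395935 V
Step 2: [Ox]/[Red] = 0.6602/0.6499 = 1.015849
Step 3: ln(1.015849) = 0.015725
Step 4: correction = 0.01395935 * 0.015725 = 0.0002 V
E = 0.306 + 0.0002 = 0.3062 V

0.3062 V


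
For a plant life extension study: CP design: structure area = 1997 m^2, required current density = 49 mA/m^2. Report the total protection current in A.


I = area * current density, then convert mA → A (÷1000)
I = 1997 * 49 / 1000 = 97.85 A

97.85 A


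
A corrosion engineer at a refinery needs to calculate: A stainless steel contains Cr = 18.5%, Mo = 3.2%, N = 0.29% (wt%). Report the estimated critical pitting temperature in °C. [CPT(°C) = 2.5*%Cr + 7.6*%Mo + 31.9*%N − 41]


Apply the ASTM G48 empirical CPT estimate: CPT(°C) = 2.5*%Cr + 7.6*%Mo + 31.9*%N − 41
2.5*18.5 = 46.25; 7.6*3.2 = 24.32; 31.9*0.29 = 9.251
CPT = 46.25 + 24.32 + 9.251 − 41 = 38.821 °C
Rounded to 0.1 °C: CPT ≈ 38.8 °C

38.8 °C


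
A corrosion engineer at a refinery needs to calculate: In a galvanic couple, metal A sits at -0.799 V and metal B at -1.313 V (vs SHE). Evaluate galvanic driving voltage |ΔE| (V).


Driving voltage is the absolute potential difference.
|ΔE| = |-0.799 − (-1.313)| = 0.514 V

0.514 V


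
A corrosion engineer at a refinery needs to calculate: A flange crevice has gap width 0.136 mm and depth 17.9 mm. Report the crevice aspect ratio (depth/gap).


Aspect ratio = depth / gap
Ratio = 17.9 / 0.136 = 131.6

131.6


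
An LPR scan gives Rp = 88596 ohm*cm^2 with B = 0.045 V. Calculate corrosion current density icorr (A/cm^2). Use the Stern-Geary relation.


Apply the Stern-Geary relation: icorr = B / Rp
icorr = 0.045 / 88596 = 5.079×10^-7 A/cm^2

5.079×10^-7 A/cm^2


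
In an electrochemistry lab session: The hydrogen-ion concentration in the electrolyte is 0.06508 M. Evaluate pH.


pH = −log10[H+]
pH = −log10(0.06508) = 1.19

1.19


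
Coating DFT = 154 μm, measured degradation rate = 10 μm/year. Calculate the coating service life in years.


Service life = thickness / degradation rate
Life = 154 / 10 = 15.4 years

15.4 years


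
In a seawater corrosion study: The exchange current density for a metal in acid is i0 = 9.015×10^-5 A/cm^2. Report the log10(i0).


i0 = 9.015×10^-5 A/cm^2
log10(i0) = -4.045

-4.045


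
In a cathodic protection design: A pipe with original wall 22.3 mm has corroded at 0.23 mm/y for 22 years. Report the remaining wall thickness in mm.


Remaining wall = original − CR × time
t = 22.3 − 0.23*22 = 22.3 − 5.06 = 17.24 mm

17.24 mm
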